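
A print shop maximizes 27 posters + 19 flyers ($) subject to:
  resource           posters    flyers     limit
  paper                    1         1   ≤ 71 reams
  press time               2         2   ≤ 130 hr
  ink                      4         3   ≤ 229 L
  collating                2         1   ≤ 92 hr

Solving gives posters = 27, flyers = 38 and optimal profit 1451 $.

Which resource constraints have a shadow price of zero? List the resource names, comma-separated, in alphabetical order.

ink, paper

paper: 65/71 (slack 6)
press time: 130/130 (binding)
ink: 222/229 (slack 7)
collating: 92/92 (binding)
By complementary slackness, a constraint with positive slack has shadow price 0 → ink, paper.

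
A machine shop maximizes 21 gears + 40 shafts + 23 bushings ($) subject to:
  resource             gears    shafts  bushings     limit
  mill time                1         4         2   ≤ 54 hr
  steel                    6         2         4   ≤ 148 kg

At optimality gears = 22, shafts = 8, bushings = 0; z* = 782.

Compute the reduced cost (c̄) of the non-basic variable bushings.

-3

Both mill time and steel are binding at x*.
From A_Bᵀ y = c: 1·y_mill time + 6·y_steel = 21; 4·y_mill time + 2·y_steel = 40.
Solving: y_mill time = 9, y_steel = 2.
Reduced cost of bushings: c₃ − yᵀa₃ = 23 − (9·2 + 2·4) = 23 − 26 = -3.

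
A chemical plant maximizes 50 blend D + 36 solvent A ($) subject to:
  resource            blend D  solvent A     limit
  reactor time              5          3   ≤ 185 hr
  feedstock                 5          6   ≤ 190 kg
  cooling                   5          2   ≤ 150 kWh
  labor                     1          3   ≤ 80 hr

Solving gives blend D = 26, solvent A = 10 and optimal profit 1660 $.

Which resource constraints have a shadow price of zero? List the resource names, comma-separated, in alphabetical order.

reactor time: 160/185 (slack 25)
feedstock: 190/190 (binding)
cooling: 150/150 (binding)
labor: 56/80 (slack 24)
By complementary slackness, a constraint with positive slack has shadow price 0 → labor, reactor time.

labor, reactor time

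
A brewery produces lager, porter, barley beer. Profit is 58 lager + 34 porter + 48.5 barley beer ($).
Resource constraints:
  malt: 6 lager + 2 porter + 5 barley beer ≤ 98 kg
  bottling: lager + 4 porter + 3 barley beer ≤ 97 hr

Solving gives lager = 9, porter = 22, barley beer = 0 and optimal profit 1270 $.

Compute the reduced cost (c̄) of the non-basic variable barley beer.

-8.5

At the optimum: malt uses 98 of 98 (binding); bottling uses 97 of 97 (binding).
From A_Bᵀ y = c: 6·y_malt + 1·y_bottling = 58; 2·y_malt + 4·y_bottling = 34.
This yields shadow prices y_malt = 9, y_bottling = 4.
Reduced cost of barley beer: c₃ − yᵀa₃ = 48.5 − (9·5 + 4·3) = 48.5 − 57 = -8.5.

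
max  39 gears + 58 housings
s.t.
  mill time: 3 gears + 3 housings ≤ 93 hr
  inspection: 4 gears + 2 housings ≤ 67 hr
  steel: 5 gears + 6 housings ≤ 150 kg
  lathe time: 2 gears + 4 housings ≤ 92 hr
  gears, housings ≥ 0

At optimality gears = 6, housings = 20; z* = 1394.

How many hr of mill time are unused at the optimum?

15

mill time used = 3·6 + 3·20 = 78; slack = 93 − 78 = 15.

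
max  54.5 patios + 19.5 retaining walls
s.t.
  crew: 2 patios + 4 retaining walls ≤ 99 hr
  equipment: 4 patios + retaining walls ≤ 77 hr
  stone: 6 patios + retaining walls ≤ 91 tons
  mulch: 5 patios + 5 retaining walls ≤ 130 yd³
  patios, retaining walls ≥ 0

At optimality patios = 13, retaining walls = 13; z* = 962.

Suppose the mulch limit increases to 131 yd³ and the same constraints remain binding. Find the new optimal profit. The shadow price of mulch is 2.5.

Δb = 1, so new z* = 962 + (2.5)·(1) = 962 + 2.5 = 964.5.

964.5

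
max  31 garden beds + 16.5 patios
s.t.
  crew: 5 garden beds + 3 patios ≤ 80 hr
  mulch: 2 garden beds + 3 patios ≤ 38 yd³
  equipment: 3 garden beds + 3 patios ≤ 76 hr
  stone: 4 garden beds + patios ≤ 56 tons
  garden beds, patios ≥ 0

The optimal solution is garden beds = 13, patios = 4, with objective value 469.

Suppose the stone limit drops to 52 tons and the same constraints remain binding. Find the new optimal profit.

445

At the optimum: crew uses 77 of 80 (slack = 3); mulch uses 38 of 38 (binding); equipment uses 51 of 76 (slack = 25); stone uses 56 of 56 (binding).
By complementary slackness, y = 0 for the non-binding constraints.
From A_Bᵀ y = c: 2·y_mulch + 4·y_stone = 31; 3·y_mulch + 1·y_stone = 16.5.
This yields shadow prices y_mulch = 3.5, y_stone = 6.
Δz = y_stone·Δb = 6 × (-4) = -24, so new z* = 469 − 24 = 445.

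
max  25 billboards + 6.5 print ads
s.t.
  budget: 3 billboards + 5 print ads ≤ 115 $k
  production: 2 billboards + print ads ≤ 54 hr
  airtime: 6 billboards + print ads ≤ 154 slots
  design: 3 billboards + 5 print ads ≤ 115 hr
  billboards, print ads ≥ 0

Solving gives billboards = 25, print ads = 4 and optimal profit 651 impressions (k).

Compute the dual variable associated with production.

Binding: production and airtime. Non-binding: budget (20 unused), design (20 unused).
By complementary slackness, y = 0 for the non-binding constraints.
From A_Bᵀ y = c: 2·y_production + 6·y_airtime = 25; 1·y_production + 1·y_airtime = 6.5.
This yields shadow prices y_production = 3.5, y_airtime = 3.
Shadow price of production = 3.5.

3.5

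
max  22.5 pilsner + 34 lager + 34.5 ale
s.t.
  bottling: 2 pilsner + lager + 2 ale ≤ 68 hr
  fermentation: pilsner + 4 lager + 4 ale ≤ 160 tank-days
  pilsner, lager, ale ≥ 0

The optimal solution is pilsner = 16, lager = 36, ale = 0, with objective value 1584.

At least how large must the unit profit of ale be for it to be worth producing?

42

Both bottling and fermentation are binding at x*.
Dual feasibility on the basic columns requires 2·y_bottling + 1·y_fermentation = 22.5, 1·y_bottling + 4·y_fermentation = 34.
This yields shadow prices y_bottling = 8, y_fermentation = 6.5.
ale enters the basis when its profit ≥ yᵀa₃ = 8·2 + 6.5·4 = 42.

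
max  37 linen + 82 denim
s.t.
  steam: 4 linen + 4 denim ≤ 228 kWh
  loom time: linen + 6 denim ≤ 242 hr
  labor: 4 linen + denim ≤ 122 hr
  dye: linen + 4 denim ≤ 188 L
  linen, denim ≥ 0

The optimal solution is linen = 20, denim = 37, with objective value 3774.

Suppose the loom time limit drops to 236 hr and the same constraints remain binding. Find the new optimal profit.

3720

Check each constraint at x*: steam 228/228 (tight); loom time 242/242 (tight); labor 117/122 (slack 5); dye 168/188 (slack 20).
Slack constraints have shadow price 0 (complementary slackness).
The binding rows give the dual system: 4·y_steam + 1·y_loom time = 37 and 4·y_steam + 6·y_loom time = 82.
Solving: y_steam = 7, y_loom time = 9.
Δz = y_loom time·Δb = 9 × (-6) = -54, so new z* = 3774 − 54 = 3720.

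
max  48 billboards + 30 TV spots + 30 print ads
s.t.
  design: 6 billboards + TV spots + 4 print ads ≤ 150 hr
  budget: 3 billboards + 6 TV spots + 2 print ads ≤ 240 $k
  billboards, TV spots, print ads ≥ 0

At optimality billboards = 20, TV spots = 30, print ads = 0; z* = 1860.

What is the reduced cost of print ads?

At the optimum: design uses 150 of 150 (binding); budget uses 240 of 240 (binding).
From A_Bᵀ y = c: 6·y_design + 3·y_budget = 48; 1·y_design + 6·y_budget = 30.
Solving: y_design = 6, y_budget = 4.
Reduced cost of print ads: c₃ − yᵀa₃ = 30 − (6·4 + 4·2) = 30 − 32 = -2.

-2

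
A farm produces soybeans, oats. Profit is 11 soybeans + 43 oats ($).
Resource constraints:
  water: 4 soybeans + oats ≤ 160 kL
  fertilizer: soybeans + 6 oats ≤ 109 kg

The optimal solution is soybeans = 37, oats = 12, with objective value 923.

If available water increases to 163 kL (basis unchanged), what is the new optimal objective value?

Check each constraint at x*: water 160/160 (tight); fertilizer 109/109 (tight).
From A_Bᵀ y = c: 4·y_water + 1·y_fertilizer = 11; 1·y_water + 6·y_fertilizer = 43.
This yields shadow prices y_water = 1, y_fertilizer = 7.
Δz = y_water·Δb = 1 × (3) = 3, so new z* = 923 + 3 = 926.

926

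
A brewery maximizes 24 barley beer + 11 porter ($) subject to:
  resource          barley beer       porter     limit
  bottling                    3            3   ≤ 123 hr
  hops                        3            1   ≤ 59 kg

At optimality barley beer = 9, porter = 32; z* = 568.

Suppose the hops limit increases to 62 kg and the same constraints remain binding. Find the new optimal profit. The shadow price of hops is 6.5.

587.5

Δb = 3, so new z* = 568 + (6.5)·(3) = 568 + 19.5 = 587.5.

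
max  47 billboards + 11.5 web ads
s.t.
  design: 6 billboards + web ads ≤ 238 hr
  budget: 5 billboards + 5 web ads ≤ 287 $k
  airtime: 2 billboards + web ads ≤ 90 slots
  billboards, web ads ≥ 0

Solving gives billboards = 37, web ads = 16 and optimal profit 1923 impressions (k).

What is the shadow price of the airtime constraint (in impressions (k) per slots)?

5.5

Binding: design and airtime. Non-binding: budget (22 unused).
Slack constraints have shadow price 0 (complementary slackness).
Dual feasibility on the basic columns requires 6·y_design + 2·y_airtime = 47, 1·y_design + 1·y_airtime = 11.5.
Solving: y_design = 6, y_airtime = 5.5.
Shadow price of airtime = 5.5.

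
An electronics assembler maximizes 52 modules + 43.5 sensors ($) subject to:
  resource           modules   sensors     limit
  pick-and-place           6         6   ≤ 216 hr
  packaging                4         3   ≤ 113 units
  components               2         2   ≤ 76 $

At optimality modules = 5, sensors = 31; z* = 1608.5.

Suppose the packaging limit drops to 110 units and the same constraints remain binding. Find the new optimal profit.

Binding: pick-and-place and packaging. Non-binding: components (4 unused).
Since components is not tight, its dual is 0.
The binding rows give the dual system: 6·y_pick-and-place + 4·y_packaging = 52 and 6·y_pick-and-place + 3·y_packaging = 43.5.
→ y_pick-and-place = 3 and y_packaging = 8.5.
Δz = y_packaging·Δb = 8.5 × (-3) = -25.5, so new z* = 1608.5 − 25.5 = 1583.

1583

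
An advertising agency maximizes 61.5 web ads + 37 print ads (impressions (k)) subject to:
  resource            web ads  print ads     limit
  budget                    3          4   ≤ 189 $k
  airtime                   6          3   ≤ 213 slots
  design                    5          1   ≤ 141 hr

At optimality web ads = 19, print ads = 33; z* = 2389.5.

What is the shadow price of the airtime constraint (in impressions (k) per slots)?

9

At the optimum: budget uses 189 of 189 (binding); airtime uses 213 of 213 (binding); design uses 128 of 141 (slack = 13).
By complementary slackness, y = 0 for the non-binding constraint.
The binding rows give the dual system: 3·y_budget + 6·y_airtime = 61.5 and 4·y_budget + 3·y_airtime = 37.
Solving: y_budget = 2.5, y_airtime = 9.
Shadow price of airtime = 9.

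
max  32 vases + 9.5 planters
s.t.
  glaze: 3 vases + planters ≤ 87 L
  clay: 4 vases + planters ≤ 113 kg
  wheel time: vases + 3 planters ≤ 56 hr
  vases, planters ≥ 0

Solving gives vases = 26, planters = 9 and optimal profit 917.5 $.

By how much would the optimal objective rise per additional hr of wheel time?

0

Check each constraint at x*: glaze 87/87 (tight); clay 113/113 (tight); wheel time 53/56 (slack 3).
Since wheel time is not tight, its dual is 0.
Dual feasibility on the basic columns requires 3·y_glaze + 4·y_clay = 32, 1·y_glaze + 1·y_clay = 9.5.
Solving: y_glaze = 6, y_clay = 3.5.
Shadow price of wheel time = 0.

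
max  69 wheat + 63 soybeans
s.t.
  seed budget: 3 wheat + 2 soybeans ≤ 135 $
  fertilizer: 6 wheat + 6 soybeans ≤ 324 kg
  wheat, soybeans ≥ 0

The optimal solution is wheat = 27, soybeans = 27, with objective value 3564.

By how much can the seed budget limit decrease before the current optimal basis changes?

27

Binding constraints: seed budget, fertilizer. The basis is B = [[3,2],[6,6]] with det 6.
Per unit decrease in seed budget, x* moves by d = (-1, 1).
The basis stays optimal until wheat reaches 0; allowable decrease = 27 $.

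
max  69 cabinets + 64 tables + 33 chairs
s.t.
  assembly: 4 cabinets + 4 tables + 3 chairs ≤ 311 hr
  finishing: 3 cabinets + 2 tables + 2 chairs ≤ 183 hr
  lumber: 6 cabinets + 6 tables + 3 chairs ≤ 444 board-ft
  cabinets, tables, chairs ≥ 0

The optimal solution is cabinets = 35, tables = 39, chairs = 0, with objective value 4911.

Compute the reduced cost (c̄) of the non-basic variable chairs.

-4

At the optimum: assembly uses 296 of 311 (slack = 15); finishing uses 183 of 183 (binding); lumber uses 444 of 444 (binding).
By complementary slackness, y = 0 for the non-binding constraint.
Dual feasibility on the basic columns requires 3·y_finishing + 6·y_lumber = 69, 2·y_finishing + 6·y_lumber = 64.
Solving: y_finishing = 5, y_lumber = 9.
Reduced cost of chairs: c₃ − yᵀa₃ = 33 − (5·2 + 9·3) = 33 − 37 = -4.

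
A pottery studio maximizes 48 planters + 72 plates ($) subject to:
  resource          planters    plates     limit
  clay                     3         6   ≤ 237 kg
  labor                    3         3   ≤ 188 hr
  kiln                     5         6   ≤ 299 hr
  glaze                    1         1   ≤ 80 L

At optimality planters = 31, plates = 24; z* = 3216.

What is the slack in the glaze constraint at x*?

glaze used = 1·31 + 1·24 = 55; slack = 80 − 55 = 25.

25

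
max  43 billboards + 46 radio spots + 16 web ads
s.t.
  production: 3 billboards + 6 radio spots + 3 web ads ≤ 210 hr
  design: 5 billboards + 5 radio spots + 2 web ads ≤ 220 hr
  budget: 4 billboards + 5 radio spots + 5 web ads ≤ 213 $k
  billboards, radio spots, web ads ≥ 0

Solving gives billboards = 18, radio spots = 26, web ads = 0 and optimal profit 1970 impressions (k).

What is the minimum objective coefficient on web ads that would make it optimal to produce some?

19

At the optimum: production uses 210 of 210 (binding); design uses 220 of 220 (binding); budget uses 202 of 213 (slack = 11).
By complementary slackness, y = 0 for the non-binding constraint.
From A_Bᵀ y = c: 3·y_production + 5·y_design = 43; 6·y_production + 5·y_design = 46.
Solving: y_production = 1, y_design = 8.
web ads enters the basis when its profit ≥ yᵀa₃ = 1·3 + 8·2 = 19.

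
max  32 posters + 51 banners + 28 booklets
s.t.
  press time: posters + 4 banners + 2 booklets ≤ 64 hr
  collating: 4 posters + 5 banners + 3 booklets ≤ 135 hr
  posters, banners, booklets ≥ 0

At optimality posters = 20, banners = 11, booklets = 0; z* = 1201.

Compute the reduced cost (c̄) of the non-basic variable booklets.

-1

At the optimum: press time uses 64 of 64 (binding); collating uses 135 of 135 (binding).
Dual feasibility on the basic columns requires 1·y_press time + 4·y_collating = 32, 4·y_press time + 5·y_collating = 51.
Solving: y_press time = 4, y_collating = 7.
Reduced cost of booklets: c₃ − yᵀa₃ = 28 − (4·2 + 7·3) = 28 − 29 = -1.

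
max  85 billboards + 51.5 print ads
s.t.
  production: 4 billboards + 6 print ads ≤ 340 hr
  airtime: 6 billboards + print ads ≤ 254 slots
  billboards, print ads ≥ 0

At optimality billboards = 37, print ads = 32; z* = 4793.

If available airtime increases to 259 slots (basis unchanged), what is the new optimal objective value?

4840.5

At the optimum: production uses 340 of 340 (binding); airtime uses 254 of 254 (binding).
The binding rows give the dual system: 4·y_production + 6·y_airtime = 85 and 6·y_production + 1·y_airtime = 51.5.
Solving: y_production = 7, y_airtime = 9.5.
Δz = y_airtime·Δb = 9.5 × (5) = 47.5, so new z* = 4793 + 47.5 = 4840.5.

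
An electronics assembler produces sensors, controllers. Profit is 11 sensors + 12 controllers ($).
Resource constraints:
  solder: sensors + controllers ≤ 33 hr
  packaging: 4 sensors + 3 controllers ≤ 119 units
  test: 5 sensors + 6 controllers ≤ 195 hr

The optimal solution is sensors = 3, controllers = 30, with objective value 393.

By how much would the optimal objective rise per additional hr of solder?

6

At the optimum: solder uses 33 of 33 (binding); packaging uses 102 of 119 (slack = 17); test uses 195 of 195 (binding).
Since packaging is not tight, its dual is 0.
Dual feasibility on the basic columns requires 1·y_solder + 5·y_test = 11, 1·y_solder + 6·y_test = 12.
Solving: y_solder = 6, y_test = 1.
Shadow price of solder = 6.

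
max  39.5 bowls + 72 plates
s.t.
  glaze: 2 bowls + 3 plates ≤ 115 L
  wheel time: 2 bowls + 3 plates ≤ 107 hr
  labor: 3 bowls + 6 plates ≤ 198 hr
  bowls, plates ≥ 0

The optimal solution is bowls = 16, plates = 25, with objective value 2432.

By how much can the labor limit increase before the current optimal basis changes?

Binding constraints: wheel time, labor. The basis is B = [[2,3],[3,6]] with det 3.
Per unit increase in labor, x* moves by d = (-1, 0.6667).
The basis stays optimal until bowls reaches 0; allowable increase = 16 hr.

16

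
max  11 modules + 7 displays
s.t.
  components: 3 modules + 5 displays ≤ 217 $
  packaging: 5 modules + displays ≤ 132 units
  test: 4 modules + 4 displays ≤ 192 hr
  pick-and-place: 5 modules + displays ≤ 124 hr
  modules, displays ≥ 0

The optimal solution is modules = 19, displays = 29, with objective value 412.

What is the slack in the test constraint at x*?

0

test used = 4·19 + 4·29 = 192; slack = 192 − 192 = 0.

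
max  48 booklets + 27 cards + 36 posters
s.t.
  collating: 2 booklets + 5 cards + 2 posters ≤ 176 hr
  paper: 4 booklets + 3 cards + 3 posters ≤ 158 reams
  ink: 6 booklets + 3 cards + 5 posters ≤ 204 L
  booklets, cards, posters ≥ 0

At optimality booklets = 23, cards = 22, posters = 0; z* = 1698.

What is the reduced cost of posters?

-3

At the optimum: collating uses 156 of 176 (slack = 20); paper uses 158 of 158 (binding); ink uses 204 of 204 (binding).
By complementary slackness, y = 0 for the non-binding constraint.
From A_Bᵀ y = c: 4·y_paper + 6·y_ink = 48; 3·y_paper + 3·y_ink = 27.
This yields shadow prices y_paper = 3, y_ink = 6.
Reduced cost of posters: c₃ − yᵀa₃ = 36 − (3·3 + 6·5) = 36 − 39 = -3.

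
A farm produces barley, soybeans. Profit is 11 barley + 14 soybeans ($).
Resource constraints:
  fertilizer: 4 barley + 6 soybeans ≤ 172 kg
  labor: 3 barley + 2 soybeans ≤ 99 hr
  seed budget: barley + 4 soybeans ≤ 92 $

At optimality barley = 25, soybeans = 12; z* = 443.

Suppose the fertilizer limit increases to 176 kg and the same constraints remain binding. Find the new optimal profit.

Binding: fertilizer and labor. Non-binding: seed budget (19 unused).
Slack constraints have shadow price 0 (complementary slackness).
From A_Bᵀ y = c: 4·y_fertilizer + 3·y_labor = 11; 6·y_fertilizer + 2·y_labor = 14.
→ y_fertilizer = 2 and y_labor = 1.
Δz = y_fertilizer·Δb = 2 × (4) = 8, so new z* = 443 + 8 = 451.

451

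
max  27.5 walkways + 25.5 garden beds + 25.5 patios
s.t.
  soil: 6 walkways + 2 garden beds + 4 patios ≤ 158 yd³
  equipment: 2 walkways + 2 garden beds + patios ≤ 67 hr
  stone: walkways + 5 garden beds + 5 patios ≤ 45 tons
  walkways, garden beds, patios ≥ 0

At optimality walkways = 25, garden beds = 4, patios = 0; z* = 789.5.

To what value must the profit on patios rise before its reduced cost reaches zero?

Check each constraint at x*: soil 158/158 (tight); equipment 58/67 (slack 9); stone 45/45 (tight).
By complementary slackness, y = 0 for the non-binding constraint.
The binding rows give the dual system: 6·y_soil + 1·y_stone = 27.5 and 2·y_soil + 5·y_stone = 25.5.
This yields shadow prices y_soil = 4, y_stone = 3.5.
patios enters the basis when its profit ≥ yᵀa₃ = 4·4 + 3.5·5 = 33.5.

33.5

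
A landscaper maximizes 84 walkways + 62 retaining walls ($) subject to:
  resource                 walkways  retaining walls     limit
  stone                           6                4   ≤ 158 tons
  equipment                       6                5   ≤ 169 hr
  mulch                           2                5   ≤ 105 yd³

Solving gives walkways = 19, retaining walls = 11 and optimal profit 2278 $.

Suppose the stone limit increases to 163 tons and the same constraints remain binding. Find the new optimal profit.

2318

At the optimum: stone uses 158 of 158 (binding); equipment uses 169 of 169 (binding); mulch uses 93 of 105 (slack = 12).
By complementary slackness, y = 0 for the non-binding constraint.
The binding rows give the dual system: 6·y_stone + 6·y_equipment = 84 and 4·y_stone + 5·y_equipment = 62.
Solving: y_stone = 8, y_equipment = 6.
Δz = y_stone·Δb = 8 × (5) = 40, so new z* = 2278 + 40 = 2318.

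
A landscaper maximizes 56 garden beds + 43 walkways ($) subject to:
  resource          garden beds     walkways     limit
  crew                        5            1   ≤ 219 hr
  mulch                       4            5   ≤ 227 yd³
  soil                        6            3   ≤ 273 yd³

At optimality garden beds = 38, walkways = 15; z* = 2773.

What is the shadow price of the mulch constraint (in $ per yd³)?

5

Binding: mulch and soil. Non-binding: crew (14 unused).
Slack constraints have shadow price 0 (complementary slackness).
From A_Bᵀ y = c: 4·y_mulch + 6·y_soil = 56; 5·y_mulch + 3·y_soil = 43.
Solving: y_mulch = 5, y_soil = 6.
Shadow price of mulch = 5.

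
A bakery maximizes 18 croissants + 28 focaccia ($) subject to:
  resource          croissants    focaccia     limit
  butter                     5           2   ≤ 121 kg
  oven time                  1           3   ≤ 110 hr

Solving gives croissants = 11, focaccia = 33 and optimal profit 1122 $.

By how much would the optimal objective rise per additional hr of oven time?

8

At the optimum: butter uses 121 of 121 (binding); oven time uses 110 of 110 (binding).
From A_Bᵀ y = c: 5·y_butter + 1·y_oven time = 18; 2·y_butter + 3·y_oven time = 28.
This yields shadow prices y_butter = 2, y_oven time = 8.
Shadow price of oven time = 8.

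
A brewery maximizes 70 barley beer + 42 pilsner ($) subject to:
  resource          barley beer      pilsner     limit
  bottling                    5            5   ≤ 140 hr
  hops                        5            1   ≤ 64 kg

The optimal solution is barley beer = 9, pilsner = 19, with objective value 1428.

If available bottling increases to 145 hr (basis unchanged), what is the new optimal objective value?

Check each constraint at x*: bottling 140/140 (tight); hops 64/64 (tight).
From A_Bᵀ y = c: 5·y_bottling + 5·y_hops = 70; 5·y_bottling + 1·y_hops = 42.
This yields shadow prices y_bottling = 7, y_hops = 7.
Δz = y_bottling·Δb = 7 × (5) = 35, so new z* = 1428 + 35 = 1463.

1463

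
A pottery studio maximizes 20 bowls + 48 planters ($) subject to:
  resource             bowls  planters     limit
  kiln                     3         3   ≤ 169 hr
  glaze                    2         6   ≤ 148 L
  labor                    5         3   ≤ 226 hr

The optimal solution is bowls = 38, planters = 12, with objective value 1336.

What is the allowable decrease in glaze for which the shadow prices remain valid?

Binding constraints: glaze, labor. The basis is B = [[2,6],[5,3]] with det -24.
Per unit decrease in glaze, x* moves by d = (0.125, -0.2083).
The basis stays optimal until planters reaches 0; allowable decrease = 57.6 L.

57.6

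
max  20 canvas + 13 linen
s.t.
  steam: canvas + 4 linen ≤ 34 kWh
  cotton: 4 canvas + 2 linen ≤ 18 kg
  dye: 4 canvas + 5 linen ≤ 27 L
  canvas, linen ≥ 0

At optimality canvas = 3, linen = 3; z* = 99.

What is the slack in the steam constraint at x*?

19

steam used = 1·3 + 4·3 = 15; slack = 34 − 15 = 19.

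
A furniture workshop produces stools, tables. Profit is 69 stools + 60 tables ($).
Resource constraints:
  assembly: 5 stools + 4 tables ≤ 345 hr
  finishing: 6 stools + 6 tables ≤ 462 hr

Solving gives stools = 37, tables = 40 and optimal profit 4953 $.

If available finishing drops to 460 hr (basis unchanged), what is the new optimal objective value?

4945

At the optimum: assembly uses 345 of 345 (binding); finishing uses 462 of 462 (binding).
The binding rows give the dual system: 5·y_assembly + 6·y_finishing = 69 and 4·y_assembly + 6·y_finishing = 60.
→ y_assembly = 9 and y_finishing = 4.
Δz = y_finishing·Δb = 4 × (-2) = -8, so new z* = 4953 − 8 = 4945.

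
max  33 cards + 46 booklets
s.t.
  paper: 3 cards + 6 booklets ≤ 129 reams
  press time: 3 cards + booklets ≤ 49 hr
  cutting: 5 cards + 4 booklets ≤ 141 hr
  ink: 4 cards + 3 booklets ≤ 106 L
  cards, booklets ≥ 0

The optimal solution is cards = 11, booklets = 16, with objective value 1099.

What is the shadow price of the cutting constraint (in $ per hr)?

0

Check each constraint at x*: paper 129/129 (tight); press time 49/49 (tight); cutting 119/141 (slack 22); ink 92/106 (slack 14).
By complementary slackness, y = 0 for the non-binding constraints.
Dual feasibility on the basic columns requires 3·y_paper + 3·y_press time = 33, 6·y_paper + 1·y_press time = 46.
Solving: y_paper = 7, y_press time = 4.
Shadow price of cutting = 0.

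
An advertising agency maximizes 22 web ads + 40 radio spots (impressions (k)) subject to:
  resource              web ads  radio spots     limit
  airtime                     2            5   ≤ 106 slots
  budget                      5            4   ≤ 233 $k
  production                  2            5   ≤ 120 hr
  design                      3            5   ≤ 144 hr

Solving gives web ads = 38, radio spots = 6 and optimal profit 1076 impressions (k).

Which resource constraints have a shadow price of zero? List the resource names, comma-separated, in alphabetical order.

airtime: 106/106 (binding)
budget: 214/233 (slack 19)
production: 106/120 (slack 14)
design: 144/144 (binding)
By complementary slackness, a constraint with positive slack has shadow price 0 → budget, production.

budget, production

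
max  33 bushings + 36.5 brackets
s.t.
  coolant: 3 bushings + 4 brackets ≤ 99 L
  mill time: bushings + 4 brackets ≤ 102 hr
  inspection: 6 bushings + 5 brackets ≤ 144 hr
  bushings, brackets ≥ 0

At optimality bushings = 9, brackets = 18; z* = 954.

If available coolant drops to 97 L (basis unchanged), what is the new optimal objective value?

Check each constraint at x*: coolant 99/99 (tight); mill time 81/102 (slack 21); inspection 144/144 (tight).
Since mill time is not tight, its dual is 0.
Dual feasibility on the basic columns requires 3·y_coolant + 6·y_inspection = 33, 4·y_coolant + 5·y_inspection = 36.5.
→ y_coolant = 6 and y_inspection = 2.5.
Δz = y_coolant·Δb = 6 × (-2) = -12, so new z* = 954 − 12 = 942.

942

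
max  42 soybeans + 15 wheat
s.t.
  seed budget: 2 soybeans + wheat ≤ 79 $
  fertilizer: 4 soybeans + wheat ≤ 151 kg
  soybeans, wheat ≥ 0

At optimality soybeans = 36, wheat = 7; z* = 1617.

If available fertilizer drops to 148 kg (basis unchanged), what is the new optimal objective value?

Check each constraint at x*: seed budget 79/79 (tight); fertilizer 151/151 (tight).
Dual feasibility on the basic columns requires 2·y_seed budget + 4·y_fertilizer = 42, 1·y_seed budget + 1·y_fertilizer = 15.
Solving: y_seed budget = 9, y_fertilizer = 6.
Δz = y_fertilizer·Δb = 6 × (-3) = -18, so new z* = 1617 − 18 = 1599.

1599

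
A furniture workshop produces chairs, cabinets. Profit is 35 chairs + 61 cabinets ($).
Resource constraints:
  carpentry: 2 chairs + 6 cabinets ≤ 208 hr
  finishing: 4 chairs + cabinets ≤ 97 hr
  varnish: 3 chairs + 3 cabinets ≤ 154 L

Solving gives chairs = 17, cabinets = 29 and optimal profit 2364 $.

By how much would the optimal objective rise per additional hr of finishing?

Binding: carpentry and finishing. Non-binding: varnish (16 unused).
By complementary slackness, y = 0 for the non-binding constraint.
From A_Bᵀ y = c: 2·y_carpentry + 4·y_finishing = 35; 6·y_carpentry + 1·y_finishing = 61.
→ y_carpentry = 9.5 and y_finishing = 4.
Shadow price of finishing = 4.

4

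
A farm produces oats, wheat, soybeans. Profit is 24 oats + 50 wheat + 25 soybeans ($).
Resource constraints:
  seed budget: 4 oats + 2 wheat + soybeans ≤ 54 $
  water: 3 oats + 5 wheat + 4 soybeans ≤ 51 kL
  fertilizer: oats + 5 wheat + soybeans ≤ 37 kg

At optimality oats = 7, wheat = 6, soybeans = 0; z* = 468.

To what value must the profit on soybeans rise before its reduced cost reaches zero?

Check each constraint at x*: seed budget 40/54 (slack 14); water 51/51 (tight); fertilizer 37/37 (tight).
Since seed budget is not tight, its dual is 0.
Dual feasibility on the basic columns requires 3·y_water + 1·y_fertilizer = 24, 5·y_water + 5·y_fertilizer = 50.
Solving: y_water = 7, y_fertilizer = 3.
soybeans enters the basis when its profit ≥ yᵀa₃ = 7·4 + 3·1 = 31.

31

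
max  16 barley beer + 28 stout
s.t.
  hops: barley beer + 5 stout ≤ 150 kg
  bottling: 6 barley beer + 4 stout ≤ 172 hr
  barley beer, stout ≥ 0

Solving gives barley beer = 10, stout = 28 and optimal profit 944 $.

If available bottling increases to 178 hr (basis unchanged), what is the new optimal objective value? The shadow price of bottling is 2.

Δb = 6, so new z* = 944 + (2)·(6) = 944 + 12 = 956.

956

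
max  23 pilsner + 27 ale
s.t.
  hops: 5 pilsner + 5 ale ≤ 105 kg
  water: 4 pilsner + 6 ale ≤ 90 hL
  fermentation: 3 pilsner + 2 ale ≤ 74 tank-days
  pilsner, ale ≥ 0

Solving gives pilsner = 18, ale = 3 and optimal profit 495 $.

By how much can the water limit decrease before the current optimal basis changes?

Binding constraints: hops, water. The basis is B = [[5,5],[4,6]] with det 10.
Per unit decrease in water, x* moves by d = (0.5, -0.5).
The basis stays optimal until ale reaches 0; allowable decrease = 6 hL.

6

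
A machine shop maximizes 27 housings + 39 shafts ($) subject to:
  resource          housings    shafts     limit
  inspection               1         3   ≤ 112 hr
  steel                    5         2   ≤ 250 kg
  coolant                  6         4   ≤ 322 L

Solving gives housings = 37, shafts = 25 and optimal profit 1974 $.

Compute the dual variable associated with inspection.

9

Binding: inspection and coolant. Non-binding: steel (15 unused).
Since steel is not tight, its dual is 0.
Dual feasibility on the basic columns requires 1·y_inspection + 6·y_coolant = 27, 3·y_inspection + 4·y_coolant = 39.
This yields shadow prices y_inspection = 9, y_coolant = 3.
Shadow price of inspection = 9.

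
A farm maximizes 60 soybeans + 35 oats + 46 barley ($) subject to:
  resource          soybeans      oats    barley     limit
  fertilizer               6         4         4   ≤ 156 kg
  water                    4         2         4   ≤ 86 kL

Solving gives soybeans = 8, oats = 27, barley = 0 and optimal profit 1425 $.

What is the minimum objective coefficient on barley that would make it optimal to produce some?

50

Check each constraint at x*: fertilizer 156/156 (tight); water 86/86 (tight).
The binding rows give the dual system: 6·y_fertilizer + 4·y_water = 60 and 4·y_fertilizer + 2·y_water = 35.
Solving: y_fertilizer = 5, y_water = 7.5.
barley enters the basis when its profit ≥ yᵀa₃ = 5·4 + 7.5·4 = 50.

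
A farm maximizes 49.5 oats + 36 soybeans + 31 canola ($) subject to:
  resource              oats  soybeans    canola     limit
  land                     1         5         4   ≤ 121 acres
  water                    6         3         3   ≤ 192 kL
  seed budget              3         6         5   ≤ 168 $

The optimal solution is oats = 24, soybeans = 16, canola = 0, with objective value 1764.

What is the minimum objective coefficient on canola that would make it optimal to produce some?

33.5

At the optimum: land uses 104 of 121 (slack = 17); water uses 192 of 192 (binding); seed budget uses 168 of 168 (binding).
Slack constraints have shadow price 0 (complementary slackness).
Dual feasibility on the basic columns requires 6·y_water + 3·y_seed budget = 49.5, 3·y_water + 6·y_seed budget = 36.
This yields shadow prices y_water = 7, y_seed budget = 2.5.
canola enters the basis when its profit ≥ yᵀa₃ = 7·3 + 2.5·5 = 33.5.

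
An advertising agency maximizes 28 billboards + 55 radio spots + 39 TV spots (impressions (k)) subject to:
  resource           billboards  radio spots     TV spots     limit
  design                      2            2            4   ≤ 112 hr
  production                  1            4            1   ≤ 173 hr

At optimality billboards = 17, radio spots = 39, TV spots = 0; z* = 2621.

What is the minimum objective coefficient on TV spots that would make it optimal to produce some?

47

Both design and production are binding at x*.
From A_Bᵀ y = c: 2·y_design + 1·y_production = 28; 2·y_design + 4·y_production = 55.
This yields shadow prices y_design = 9.5, y_production = 9.
TV spots enters the basis when its profit ≥ yᵀa₃ = 9.5·4 + 9·1 = 47.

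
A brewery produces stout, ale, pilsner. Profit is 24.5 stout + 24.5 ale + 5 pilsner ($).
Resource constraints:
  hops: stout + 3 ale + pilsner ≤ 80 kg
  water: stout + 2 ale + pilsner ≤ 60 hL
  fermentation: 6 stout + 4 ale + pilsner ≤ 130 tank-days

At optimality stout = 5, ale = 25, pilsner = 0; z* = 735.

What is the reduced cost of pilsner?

-2

Binding: hops and fermentation. Non-binding: water (5 unused).
Slack constraints have shadow price 0 (complementary slackness).
Dual feasibility on the basic columns requires 1·y_hops + 6·y_fermentation = 24.5, 3·y_hops + 4·y_fermentation = 24.5.
→ y_hops = 3.5 and y_fermentation = 3.5.
Reduced cost of pilsner: c₃ − yᵀa₃ = 5 − (3.5·1 + 3.5·1) = 5 − 7 = -2.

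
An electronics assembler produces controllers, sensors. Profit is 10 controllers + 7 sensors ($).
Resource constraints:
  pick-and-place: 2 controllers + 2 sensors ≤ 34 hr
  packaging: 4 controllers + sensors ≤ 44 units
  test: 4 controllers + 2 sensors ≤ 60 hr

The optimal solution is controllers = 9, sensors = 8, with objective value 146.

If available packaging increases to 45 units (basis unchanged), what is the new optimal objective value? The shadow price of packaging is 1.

147

Δb = 1, so new z* = 146 + (1)·(1) = 146 + 1 = 147.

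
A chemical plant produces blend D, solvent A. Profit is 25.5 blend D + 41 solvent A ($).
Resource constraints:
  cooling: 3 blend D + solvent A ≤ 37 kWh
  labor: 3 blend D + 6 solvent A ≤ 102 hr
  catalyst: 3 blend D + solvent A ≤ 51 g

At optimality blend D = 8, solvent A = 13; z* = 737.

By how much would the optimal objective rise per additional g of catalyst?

Binding: cooling and labor. Non-binding: catalyst (14 unused).
Since catalyst is not tight, its dual is 0.
Dual feasibility on the basic columns requires 3·y_cooling + 3·y_labor = 25.5, 1·y_cooling + 6·y_labor = 41.
Solving: y_cooling = 2, y_labor = 6.5.
Shadow price of catalyst = 0.

0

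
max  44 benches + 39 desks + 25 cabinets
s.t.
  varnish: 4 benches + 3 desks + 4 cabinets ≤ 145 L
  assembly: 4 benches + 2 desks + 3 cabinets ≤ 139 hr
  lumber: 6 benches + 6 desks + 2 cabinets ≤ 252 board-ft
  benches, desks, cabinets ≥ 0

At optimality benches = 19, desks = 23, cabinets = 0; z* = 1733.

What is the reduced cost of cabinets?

Binding: varnish and lumber. Non-binding: assembly (17 unused).
By complementary slackness, y = 0 for the non-binding constraint.
From A_Bᵀ y = c: 4·y_varnish + 6·y_lumber = 44; 3·y_varnish + 6·y_lumber = 39.
Solving: y_varnish = 5, y_lumber = 4.
Reduced cost of cabinets: c₃ − yᵀa₃ = 25 − (5·4 + 4·2) = 25 − 28 = -3.

-3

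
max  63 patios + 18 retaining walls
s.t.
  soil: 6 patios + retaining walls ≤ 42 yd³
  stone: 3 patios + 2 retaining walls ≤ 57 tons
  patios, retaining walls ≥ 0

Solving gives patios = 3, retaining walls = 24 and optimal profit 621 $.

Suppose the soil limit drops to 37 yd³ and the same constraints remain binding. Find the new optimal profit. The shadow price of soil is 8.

581

Δb = -5, so new z* = 621 + (8)·(-5) = 621 − 40 = 581.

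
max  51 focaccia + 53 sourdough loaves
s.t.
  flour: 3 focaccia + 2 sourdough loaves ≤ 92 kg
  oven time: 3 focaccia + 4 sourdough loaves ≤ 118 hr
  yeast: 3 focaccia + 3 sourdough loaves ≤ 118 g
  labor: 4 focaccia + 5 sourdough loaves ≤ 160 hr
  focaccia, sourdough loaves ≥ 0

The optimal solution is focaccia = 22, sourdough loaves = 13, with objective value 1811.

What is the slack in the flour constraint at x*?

0

flour used = 3·22 + 2·13 = 92; slack = 92 − 92 = 0.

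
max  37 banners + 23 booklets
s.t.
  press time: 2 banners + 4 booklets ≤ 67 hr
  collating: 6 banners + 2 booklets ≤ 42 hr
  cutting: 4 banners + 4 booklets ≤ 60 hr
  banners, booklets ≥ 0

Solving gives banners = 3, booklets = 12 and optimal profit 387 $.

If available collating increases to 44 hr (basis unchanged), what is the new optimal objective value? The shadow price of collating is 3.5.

Δb = 2, so new z* = 387 + (3.5)·(2) = 387 + 7 = 394.

394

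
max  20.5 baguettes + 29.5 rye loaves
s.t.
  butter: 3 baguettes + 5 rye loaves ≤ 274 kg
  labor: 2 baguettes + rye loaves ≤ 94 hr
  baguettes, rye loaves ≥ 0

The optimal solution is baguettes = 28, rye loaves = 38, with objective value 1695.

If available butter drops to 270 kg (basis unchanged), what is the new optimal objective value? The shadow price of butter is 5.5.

1673

Δb = -4, so new z* = 1695 + (5.5)·(-4) = 1695 − 22 = 1673.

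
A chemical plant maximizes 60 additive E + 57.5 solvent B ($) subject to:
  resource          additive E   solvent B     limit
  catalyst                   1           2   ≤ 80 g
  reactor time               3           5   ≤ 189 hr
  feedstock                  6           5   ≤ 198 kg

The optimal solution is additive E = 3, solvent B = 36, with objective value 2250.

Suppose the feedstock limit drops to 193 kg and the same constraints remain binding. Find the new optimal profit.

At the optimum: catalyst uses 75 of 80 (slack = 5); reactor time uses 189 of 189 (binding); feedstock uses 198 of 198 (binding).
By complementary slackness, y = 0 for the non-binding constraint.
From A_Bᵀ y = c: 3·y_reactor time + 6·y_feedstock = 60; 5·y_reactor time + 5·y_feedstock = 57.5.
This yields shadow prices y_reactor time = 3, y_feedstock = 8.5.
Δz = y_feedstock·Δb = 8.5 × (-5) = -42.5, so new z* = 2250 − 42.5 = 2207.5.

2207.5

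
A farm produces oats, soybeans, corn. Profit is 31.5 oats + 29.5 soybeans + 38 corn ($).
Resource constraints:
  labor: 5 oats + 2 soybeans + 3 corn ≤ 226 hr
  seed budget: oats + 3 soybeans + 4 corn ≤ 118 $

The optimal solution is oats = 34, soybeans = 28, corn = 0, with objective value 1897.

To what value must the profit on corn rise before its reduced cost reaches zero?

Check each constraint at x*: labor 226/226 (tight); seed budget 118/118 (tight).
Dual feasibility on the basic columns requires 5·y_labor + 1·y_seed budget = 31.5, 2·y_labor + 3·y_seed budget = 29.5.
This yields shadow prices y_labor = 5, y_seed budget = 6.5.
corn enters the basis when its profit ≥ yᵀa₃ = 5·3 + 6.5·4 = 41.

41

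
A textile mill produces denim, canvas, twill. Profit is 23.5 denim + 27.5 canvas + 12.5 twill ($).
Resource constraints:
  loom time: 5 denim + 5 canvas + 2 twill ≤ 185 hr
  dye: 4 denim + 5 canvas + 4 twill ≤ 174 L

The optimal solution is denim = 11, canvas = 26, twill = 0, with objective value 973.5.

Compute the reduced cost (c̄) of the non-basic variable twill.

At the optimum: loom time uses 185 of 185 (binding); dye uses 174 of 174 (binding).
From A_Bᵀ y = c: 5·y_loom time + 4·y_dye = 23.5; 5·y_loom time + 5·y_dye = 27.5.
This yields shadow prices y_loom time = 1.5, y_dye = 4.
Reduced cost of twill: c₃ − yᵀa₃ = 12.5 − (1.5·2 + 4·4) = 12.5 − 19 = -6.5.

-6.5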